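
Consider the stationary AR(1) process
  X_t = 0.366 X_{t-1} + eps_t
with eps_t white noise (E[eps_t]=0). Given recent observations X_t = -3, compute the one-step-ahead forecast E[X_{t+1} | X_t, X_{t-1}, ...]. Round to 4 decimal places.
E[X_{t+1} \mid \mathcal F_t] = -1.0980

For an AR(p) model X_t = c + sum_i phi_i X_{t-i} + eps_t, the
one-step-ahead conditional mean is
  E[X_{t+1} | X_t, ...] = c + sum_i phi_i X_{t+1-i}.
Substitute known values:
  E[X_{t+1} | ...] = (0.366) * (-3)
                   = -1.0980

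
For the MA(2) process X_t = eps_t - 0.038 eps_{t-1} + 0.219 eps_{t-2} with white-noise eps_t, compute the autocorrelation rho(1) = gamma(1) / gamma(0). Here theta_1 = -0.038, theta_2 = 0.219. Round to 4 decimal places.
\rho(1) = -0.0441

For an MA(q) process with theta_0 = 1, the autocovariance is
  gamma(k) = sigma^2 * sum_{i=0..q-k} theta_i * theta_{i+k},
and rho(k) = gamma(k) / gamma(0). Sigma^2 cancels.
  numerator   = (1)*(-0.038) + (-0.038)*(0.219) = -0.046322.
  denominator = (1)^2 + (-0.038)^2 + (0.219)^2 = 1.049405.
  rho(1) = -0.046322 / 1.049405 = -0.0441.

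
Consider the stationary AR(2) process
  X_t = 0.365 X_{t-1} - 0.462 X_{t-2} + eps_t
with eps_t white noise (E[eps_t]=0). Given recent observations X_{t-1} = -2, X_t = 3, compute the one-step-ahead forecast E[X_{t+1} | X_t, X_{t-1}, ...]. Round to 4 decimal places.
E[X_{t+1} \mid \mathcal F_t] = 2.0190

For an AR(p) model X_t = c + sum_i phi_i X_{t-i} + eps_t, the
one-step-ahead conditional mean is
  E[X_{t+1} | X_t, ...] = c + sum_i phi_i X_{t+1-i}.
Substitute known values:
  E[X_{t+1} | ...] = (0.365) * (3) + (-0.462) * (-2)
                   = 2.0190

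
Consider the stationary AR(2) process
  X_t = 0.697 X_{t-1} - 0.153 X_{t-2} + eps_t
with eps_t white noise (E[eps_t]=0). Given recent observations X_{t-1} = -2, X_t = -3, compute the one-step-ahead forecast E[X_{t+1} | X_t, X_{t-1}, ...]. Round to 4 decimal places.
E[X_{t+1} \mid \mathcal F_t] = -1.7850

For an AR(p) model X_t = c + sum_i phi_i X_{t-i} + eps_t, the
one-step-ahead conditional mean is
  E[X_{t+1} | X_t, ...] = c + sum_i phi_i X_{t+1-i}.
Substitute known values:
  E[X_{t+1} | ...] = (0.697) * (-3) + (-0.153) * (-2)
                   = -1.7850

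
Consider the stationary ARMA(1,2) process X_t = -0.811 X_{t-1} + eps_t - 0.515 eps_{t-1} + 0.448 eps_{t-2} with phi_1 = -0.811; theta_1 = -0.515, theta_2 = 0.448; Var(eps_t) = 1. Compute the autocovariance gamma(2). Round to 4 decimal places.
\gamma(2) = 7.6211

Multiply the model equation by X_{t-k} and take expectations. With theta_0 = psi_0 = 1 and psi_j the MA(infinity) weights, this gives
  gamma(k) - sum_i phi_i gamma(k-i) = c_k,
  c_k = sigma^2 * sum_{j=k..q} theta_j psi_{j-k}   (c_k = 0 for k > q),
using gamma(-m) = gamma(m).
psi-weights needed (psi_j = theta_j + sum_i phi_i psi_{j-i}):
  psi_1 = theta_1 + phi_1 = -0.515 + (-0.811) = -1.326
  psi_2 = theta_2 + phi_1 psi_1 = 0.448 + (-0.811)(-1.326) = 1.523386
Right-hand sides:
  c_0 = sigma^2 (1 + theta_1 psi_1 + theta_2 psi_2) = 1 * (1 + (-0.515)(-1.326) + (0.448)(1.523386)) = 1 * 2.365367 = 2.365367
  c_1 = sigma^2 (theta_1 + theta_2 psi_1) = 1 * (-0.515 + (0.448)(-1.326)) = -1.109048
  c_2 = sigma^2 theta_2 = 1 * (0.448) = 0.448
Equations for k = 0 and k = 1 (AR order 1):
  gamma(0) = phi_1 gamma(1) + c_0
  gamma(1) = phi_1 gamma(0) + c_1
Substituting the second into the first: gamma(0) (1 - phi_1^2) = c_0 + phi_1 c_1, so
  gamma(0) = (c_0 + phi_1 c_1) / (1 - phi_1^2) = (2.365367 + (-0.811)(-1.109048)) / (1 - (-0.811)^2) = 3.264805 / 0.342279 = 9.538432.
  gamma(1) = phi_1 gamma(0) + c_1 = (-0.811)(9.538432) + (-1.109048) = -8.844716.
For k = 2: gamma(2) = phi_1 gamma(1) + c_2
  = (-0.811)(-8.844716) + (0.448) = 7.621065.
Therefore gamma(2) = 7.6211 (to 4 decimal places).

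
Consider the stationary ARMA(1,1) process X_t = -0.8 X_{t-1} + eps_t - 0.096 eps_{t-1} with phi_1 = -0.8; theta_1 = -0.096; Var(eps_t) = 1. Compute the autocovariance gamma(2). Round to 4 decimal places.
\gamma(2) = 2.1440

Multiply the model equation by X_{t-k} and take expectations. With theta_0 = psi_0 = 1 and psi_j the MA(infinity) weights, this gives
  gamma(k) - sum_i phi_i gamma(k-i) = c_k,
  c_k = sigma^2 * sum_{j=k..q} theta_j psi_{j-k}   (c_k = 0 for k > q),
using gamma(-m) = gamma(m).
psi-weights needed (psi_j = theta_j + sum_i phi_i psi_{j-i}):
  psi_1 = theta_1 + phi_1 = -0.096 + (-0.8) = -0.896
Right-hand sides:
  c_0 = sigma^2 (1 + theta_1 psi_1) = 1 * (1 + (-0.096)(-0.896)) = 1 * 1.086016 = 1.086016
  c_1 = sigma^2 theta_1 = 1 * (-0.096) = -0.096
  c_2 = 0
Equations for k = 0 and k = 1 (AR order 1):
  gamma(0) = phi_1 gamma(1) + c_0
  gamma(1) = phi_1 gamma(0) + c_1
Substituting the second into the first: gamma(0) (1 - phi_1^2) = c_0 + phi_1 c_1, so
  gamma(0) = (c_0 + phi_1 c_1) / (1 - phi_1^2) = (1.086016 + (-0.8)(-0.096)) / (1 - (-0.8)^2) = 1.162816 / 0.36 = 3.230044.
  gamma(1) = phi_1 gamma(0) + c_1 = (-0.8)(3.230044) + (-0.096) = -2.680036.
For k = 2 (> q): gamma(2) = phi_1 gamma(1) = (-0.8)(-2.680036) = 2.144028.
Therefore gamma(2) = 2.1440 (to 4 decimal places).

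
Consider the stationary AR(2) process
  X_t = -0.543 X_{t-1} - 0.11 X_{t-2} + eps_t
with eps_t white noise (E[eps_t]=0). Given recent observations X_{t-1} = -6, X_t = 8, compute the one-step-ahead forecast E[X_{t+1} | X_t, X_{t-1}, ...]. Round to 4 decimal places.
E[X_{t+1} \mid \mathcal F_t] = -3.6840

For an AR(p) model X_t = c + sum_i phi_i X_{t-i} + eps_t, the
one-step-ahead conditional mean is
  E[X_{t+1} | X_t, ...] = c + sum_i phi_i X_{t+1-i}.
Substitute known values:
  E[X_{t+1} | ...] = (-0.543) * (8) + (-0.11) * (-6)
                   = -3.6840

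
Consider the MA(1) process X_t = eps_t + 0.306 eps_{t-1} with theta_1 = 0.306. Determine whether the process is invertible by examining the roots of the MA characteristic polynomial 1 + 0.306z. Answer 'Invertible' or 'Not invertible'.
\text{Invertible}

The MA(q) characteristic polynomial is P(z) = 1 + 0.306z.
Invertibility requires all roots to lie outside the unit circle, i.e. |z| > 1 for every root.
This is linear in z: 1 + (0.306) z = 0  =>  z = -1/(0.306) = -3.267974,  |z| = 3.267974.
Moduli of all roots: 3.2680.
All moduli strictly greater than 1? Yes.
Verdict: Invertible.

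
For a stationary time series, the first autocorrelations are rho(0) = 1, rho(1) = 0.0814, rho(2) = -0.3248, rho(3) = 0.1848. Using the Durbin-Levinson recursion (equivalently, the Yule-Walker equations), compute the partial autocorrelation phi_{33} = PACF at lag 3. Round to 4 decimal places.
\phi_{33} = 0.2800

The PACF at lag k is phi_{kk}, the last component of the solution
to the Yule-Walker system G_k phi = r_k where
  (G_k)_{ij} = rho(|i - j|), (r_k)_i = rho(i), i,j = 1..k.
Equivalently, Durbin-Levinson gives phi_{kk} iteratively:
  phi_{11} = rho(1)
  phi_{kk} = [rho(k) - sum_{j=1..k-1} phi_{k-1,j} rho(k-j)]
            / [1 - sum_{j=1..k-1} phi_{k-1,j} rho(j)],
  phi_{k,j} = phi_{k-1,j} - phi_{kk} phi_{k-1,k-j},  j = 1..k-1.
Step k = 1:
  phi_11 = rho(1) = 0.0814.
Step k = 2:
  phi_22 = [rho(2) - phi_11 rho(1)] / [1 - phi_11 rho(1)] = [-0.3248 - (0.0814)(0.0814)] / [1 - (0.0814)(0.0814)]
         = -0.33142596 / 0.99337404 = -0.333637.
  Update: phi_21 = phi_11 - phi_22 phi_11 = 0.0814 - (-0.333637)(0.0814) = 0.108558.
Step k = 3:
  phi_33 = [rho(3) - phi_21 rho(2) - phi_22 rho(1)] / [1 - phi_21 rho(1) - phi_22 rho(2)]
    numerator   = 0.1848 - (0.108558)(-0.3248) - (-0.333637)(0.0814) = 0.24721767
    denominator = 1 - (0.108558)(0.0814) - (-0.333637)(-0.3248) = 0.8827982
  phi_33 = 0.24721767 / 0.8827982 = 0.28.
Therefore phi_{33} = 0.2800.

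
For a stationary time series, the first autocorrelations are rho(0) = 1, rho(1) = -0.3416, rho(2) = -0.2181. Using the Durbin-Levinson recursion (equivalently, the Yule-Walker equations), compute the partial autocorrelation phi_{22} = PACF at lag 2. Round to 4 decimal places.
\phi_{22} = -0.3790

The PACF at lag k is phi_{kk}, the last component of the solution
to the Yule-Walker system G_k phi = r_k where
  (G_k)_{ij} = rho(|i - j|), (r_k)_i = rho(i), i,j = 1..k.
Equivalently, Durbin-Levinson gives phi_{kk} iteratively:
  phi_{11} = rho(1)
  phi_{kk} = [rho(k) - sum_{j=1..k-1} phi_{k-1,j} rho(k-j)]
            / [1 - sum_{j=1..k-1} phi_{k-1,j} rho(j)],
  phi_{k,j} = phi_{k-1,j} - phi_{kk} phi_{k-1,k-j},  j = 1..k-1.
Step k = 1:
  phi_11 = rho(1) = -0.3416.
Step k = 2:
  phi_22 = [rho(2) - phi_11 rho(1)] / [1 - phi_11 rho(1)] = [-0.2181 - (-0.3416)(-0.3416)] / [1 - (-0.3416)(-0.3416)]
         = -0.33479056 / 0.88330944 = -0.379.
Therefore phi_{22} = -0.3790.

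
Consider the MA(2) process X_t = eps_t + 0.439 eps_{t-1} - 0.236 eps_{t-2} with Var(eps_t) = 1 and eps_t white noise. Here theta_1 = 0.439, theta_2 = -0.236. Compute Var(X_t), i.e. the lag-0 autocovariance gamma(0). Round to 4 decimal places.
\gamma(0) = 1.2484

For an MA(q) process X_t = eps_t + sum_i theta_i eps_{t-i} with
Var(eps_t) = sigma^2, the variance is
  gamma(0) = sigma^2 * (1 + sum_i theta_i^2).
  sum_i theta_i^2 = (0.439)^2 + (-0.236)^2 = 0.192721 + 0.055696 = 0.248417.
  gamma(0) = 1 * (1 + 0.248417) = 1 * 1.248417 = 1.248417, which rounds to 1.2484.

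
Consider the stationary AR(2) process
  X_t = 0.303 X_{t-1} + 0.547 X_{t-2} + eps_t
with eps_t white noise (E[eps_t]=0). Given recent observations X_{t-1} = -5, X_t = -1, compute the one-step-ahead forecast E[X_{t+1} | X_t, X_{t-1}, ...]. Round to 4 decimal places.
E[X_{t+1} \mid \mathcal F_t] = -3.0380

For an AR(p) model X_t = c + sum_i phi_i X_{t-i} + eps_t, the
one-step-ahead conditional mean is
  E[X_{t+1} | X_t, ...] = c + sum_i phi_i X_{t+1-i}.
Substitute known values:
  E[X_{t+1} | ...] = (0.303) * (-1) + (0.547) * (-5)
                   = -3.0380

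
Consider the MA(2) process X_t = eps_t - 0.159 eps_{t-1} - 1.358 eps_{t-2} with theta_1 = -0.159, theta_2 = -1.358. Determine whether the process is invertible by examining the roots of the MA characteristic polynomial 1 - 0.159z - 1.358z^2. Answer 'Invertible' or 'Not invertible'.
\text{Not invertible}

The MA(q) characteristic polynomial is P(z) = 1 - 0.159z - 1.358z^2.
Invertibility requires all roots to lie outside the unit circle, i.e. |z| > 1 for every root.
Set 1 + (-0.159) z + (-1.358) z^2 = 0, i.e. a z^2 + b z + c = 0 with a = -1.358, b = -0.159, c = 1.
Discriminant D = b^2 - 4ac = (-0.159)^2 - 4*(-1.358)*1 = 0.025281 - (-5.432) = 5.457281.
D >= 0, so the roots are real: z = (-b +/- sqrt(D)) / (2a) = (0.159 +/- 2.336082) / (-2.716).
  z_1 = (0.159 + 2.336082) / (-2.716) = -0.9187,   |z_1| = 0.9187.
  z_2 = (0.159 - 2.336082) / (-2.716) = 0.8016,   |z_2| = 0.8016.
Moduli of all roots: 0.9187, 0.8016.
All moduli strictly greater than 1? No.
Verdict: Not invertible.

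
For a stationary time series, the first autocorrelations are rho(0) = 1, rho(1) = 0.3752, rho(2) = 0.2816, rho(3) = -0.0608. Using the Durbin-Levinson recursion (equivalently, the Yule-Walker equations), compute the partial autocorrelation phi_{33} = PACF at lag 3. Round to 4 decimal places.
\phi_{33} = -0.2519

The PACF at lag k is phi_{kk}, the last component of the solution
to the Yule-Walker system G_k phi = r_k where
  (G_k)_{ij} = rho(|i - j|), (r_k)_i = rho(i), i,j = 1..k.
Equivalently, Durbin-Levinson gives phi_{kk} iteratively:
  phi_{11} = rho(1)
  phi_{kk} = [rho(k) - sum_{j=1..k-1} phi_{k-1,j} rho(k-j)]
            / [1 - sum_{j=1..k-1} phi_{k-1,j} rho(j)],
  phi_{k,j} = phi_{k-1,j} - phi_{kk} phi_{k-1,k-j},  j = 1..k-1.
Step k = 1:
  phi_11 = rho(1) = 0.3752.
Step k = 2:
  phi_22 = [rho(2) - phi_11 rho(1)] / [1 - phi_11 rho(1)] = [0.2816 - (0.3752)(0.3752)] / [1 - (0.3752)(0.3752)]
         = 0.14082496 / 0.85922496 = 0.163898.
  Update: phi_21 = phi_11 - phi_22 phi_11 = 0.3752 - (0.163898)(0.3752) = 0.313706.
Step k = 3:
  phi_33 = [rho(3) - phi_21 rho(2) - phi_22 rho(1)] / [1 - phi_21 rho(1) - phi_22 rho(2)]
    numerator   = -0.0608 - (0.313706)(0.2816) - (0.163898)(0.3752) = -0.2106339
    denominator = 1 - (0.313706)(0.3752) - (0.163898)(0.2816) = 0.83614408
  phi_33 = -0.2106339 / 0.83614408 = -0.2519.
Therefore phi_{33} = -0.2519.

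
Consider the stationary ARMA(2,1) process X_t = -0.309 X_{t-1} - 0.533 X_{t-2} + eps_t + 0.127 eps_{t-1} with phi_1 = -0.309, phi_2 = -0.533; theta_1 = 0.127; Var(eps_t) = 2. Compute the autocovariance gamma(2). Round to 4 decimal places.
\gamma(2) = -1.3738

Multiply the model equation by X_{t-k} and take expectations. With theta_0 = psi_0 = 1 and psi_j the MA(infinity) weights, this gives
  gamma(k) - sum_i phi_i gamma(k-i) = c_k,
  c_k = sigma^2 * sum_{j=k..q} theta_j psi_{j-k}   (c_k = 0 for k > q),
using gamma(-m) = gamma(m).
psi-weights needed (psi_j = theta_j + sum_i phi_i psi_{j-i}):
  psi_1 = theta_1 + phi_1 = 0.127 + (-0.309) = -0.182
Right-hand sides:
  c_0 = sigma^2 (1 + theta_1 psi_1) = 2 * (1 + (0.127)(-0.182)) = 2 * 0.976886 = 1.953772
  c_1 = sigma^2 theta_1 = 2 * (0.127) = 0.254
  c_2 = 0
Equations for k = 0, 1, 2 (AR order 2, c_2 = 0):
  (E0) gamma(0) = phi_1 gamma(1) + phi_2 gamma(2) + c_0
  (E1) gamma(1) = phi_1 gamma(0) + phi_2 gamma(1) + c_1
  (E2) gamma(2) = phi_1 gamma(1) + phi_2 gamma(0)
From (E1): gamma(1) = A gamma(0) + B with
  A = phi_1 / (1 - phi_2) = -0.309 / 1.533 = -0.201566,   B = c_1 / (1 - phi_2) = 0.254 / 1.533 = 0.165688.
Insert (E2) into (E0): gamma(0) (1 - phi_2^2) = phi_1 (1 + phi_2) gamma(1) + c_0.
  phi_1 (1 + phi_2) = (-0.309)(0.467) = -0.144303,   1 - phi_2^2 = 0.715911.
Replace gamma(1) by A gamma(0) + B and collect gamma(0):
  gamma(0) [0.715911 - (-0.144303)(-0.201566)] = (-0.144303)(0.165688) + 1.953772
  gamma(0) * 0.686824 = 1.929863
  gamma(0) = 1.929863 / 0.686824 = 2.809834.
  gamma(1) = A gamma(0) + B = (-0.201566)(2.809834) + (0.165688) = -0.400678.
  gamma(2) = phi_1 gamma(1) + phi_2 gamma(0) = (-0.309)(-0.400678) + (-0.533)(2.809834) = -1.373832.
Therefore gamma(2) = -1.3738 (to 4 decimal places).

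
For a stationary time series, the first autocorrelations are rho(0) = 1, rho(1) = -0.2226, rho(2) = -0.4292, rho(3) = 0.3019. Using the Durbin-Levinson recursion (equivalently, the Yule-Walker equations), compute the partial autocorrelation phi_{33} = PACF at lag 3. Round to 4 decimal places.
\phi_{33} = 0.0650

The PACF at lag k is phi_{kk}, the last component of the solution
to the Yule-Walker system G_k phi = r_k where
  (G_k)_{ij} = rho(|i - j|), (r_k)_i = rho(i), i,j = 1..k.
Equivalently, Durbin-Levinson gives phi_{kk} iteratively:
  phi_{11} = rho(1)
  phi_{kk} = [rho(k) - sum_{j=1..k-1} phi_{k-1,j} rho(k-j)]
            / [1 - sum_{j=1..k-1} phi_{k-1,j} rho(j)],
  phi_{k,j} = phi_{k-1,j} - phi_{kk} phi_{k-1,k-j},  j = 1..k-1.
Step k = 1:
  phi_11 = rho(1) = -0.2226.
Step k = 2:
  phi_22 = [rho(2) - phi_11 rho(1)] / [1 - phi_11 rho(1)] = [-0.4292 - (-0.2226)(-0.2226)] / [1 - (-0.2226)(-0.2226)]
         = -0.47875076 / 0.95044924 = -0.50371.
  Update: phi_21 = phi_11 - phi_22 phi_11 = -0.2226 - (-0.50371)(-0.2226) = -0.334726.
Step k = 3:
  phi_33 = [rho(3) - phi_21 rho(2) - phi_22 rho(1)] / [1 - phi_21 rho(1) - phi_22 rho(2)]
    numerator   = 0.3019 - (-0.334726)(-0.4292) - (-0.50371)(-0.2226) = 0.04610983
    denominator = 1 - (-0.334726)(-0.2226) - (-0.50371)(-0.4292) = 0.70929771
  phi_33 = 0.04610983 / 0.70929771 = 0.065.
Therefore phi_{33} = 0.0650.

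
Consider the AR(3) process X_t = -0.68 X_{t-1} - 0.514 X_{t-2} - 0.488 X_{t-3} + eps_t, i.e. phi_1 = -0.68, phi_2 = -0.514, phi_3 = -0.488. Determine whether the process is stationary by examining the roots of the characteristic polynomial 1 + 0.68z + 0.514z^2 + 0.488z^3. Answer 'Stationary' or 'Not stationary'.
\text{Stationary}

The AR(p) characteristic polynomial is P(z) = 1 + 0.68z + 0.514z^2 + 0.488z^3.
Stationarity requires all roots to lie outside the unit circle, i.e. |z| > 1 for every root.
Degree 3: look for a simple real root z0 first, then factor out (1 - z/z0) and solve the remaining quadratic.
Testing z0 = -1.25: P(-1.25) = 1 + (0.68)(-1.25) + (0.514)(-1.25)^2 + (0.488)(-1.25)^3
  = 1 + (-0.85) + (0.803125) + (-0.953125) = 0.  So z_0 = -1.25 is a root, |z_0| = 1.25.
Divide out the factor (1 + 0.8 z) = (1 - z/z0) (since 1/z0 = -0.8):
  P(z) = (1 + 0.8 z)(1 + (-0.12) z + (0.61) z^2)
  [check: z-coef -0.12 - (-0.8) = 0.68; z^2-coef 0.61 - (-0.8)(-0.12) = 0.514; z^3-coef -(-0.8)(0.61) = 0.488.]
Remaining roots from the quadratic factor 1 + (-0.12) z + (0.61) z^2:
  Set 1 + (-0.12) z + (0.61) z^2 = 0, i.e. a z^2 + b z + c = 0 with a = 0.61, b = -0.12, c = 1.
  Discriminant D = b^2 - 4ac = (-0.12)^2 - 4*(0.61)*1 = 0.0144 - (2.44) = -2.4256.
  D < 0, so the roots are the complex-conjugate pair z = (-b +/- i sqrt(-D)) / (2a) = 0.0984 +/- 1.2766i.
  For a conjugate pair |z|^2 = z * conj(z) = (product of roots) = c/a = 1/(0.61) = 1.639344, so |z| = sqrt(1.639344) = 1.2804 for both roots.
Moduli of all roots: 1.2500, 1.2804, 1.2804.
All moduli strictly greater than 1? Yes.
Verdict: Stationary.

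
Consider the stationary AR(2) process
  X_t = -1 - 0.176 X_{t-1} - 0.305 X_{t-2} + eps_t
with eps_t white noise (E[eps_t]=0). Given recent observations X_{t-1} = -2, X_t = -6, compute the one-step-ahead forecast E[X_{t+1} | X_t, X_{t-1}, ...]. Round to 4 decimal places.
E[X_{t+1} \mid \mathcal F_t] = 0.6660

For an AR(p) model X_t = c + sum_i phi_i X_{t-i} + eps_t, the
one-step-ahead conditional mean is
  E[X_{t+1} | X_t, ...] = c + sum_i phi_i X_{t+1-i}.
Substitute known values:
  E[X_{t+1} | ...] = -1 + (-0.176) * (-6) + (-0.305) * (-2)
                   = 0.6660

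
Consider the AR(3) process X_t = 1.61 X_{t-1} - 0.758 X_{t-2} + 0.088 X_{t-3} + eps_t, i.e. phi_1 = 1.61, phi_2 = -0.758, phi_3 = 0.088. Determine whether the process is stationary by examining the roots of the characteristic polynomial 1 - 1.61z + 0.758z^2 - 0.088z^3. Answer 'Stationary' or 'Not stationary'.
\text{Stationary}

The AR(p) characteristic polynomial is P(z) = 1 - 1.61z + 0.758z^2 - 0.088z^3.
Stationarity requires all roots to lie outside the unit circle, i.e. |z| > 1 for every root.
Degree 3: look for a simple real root z0 first, then factor out (1 - z/z0) and solve the remaining quadratic.
Testing z0 = 1.25: P(1.25) = 1 + (-1.61)(1.25) + (0.758)(1.25)^2 + (-0.088)(1.25)^3
  = 1 + (-2.0125) + (1.184375) + (-0.171875) = 0.  So z_0 = 1.25 is a root, |z_0| = 1.25.
Divide out the factor (1 - 0.8 z) = (1 - z/z0) (since 1/z0 = 0.8):
  P(z) = (1 - 0.8 z)(1 + (-0.81) z + (0.11) z^2)
  [check: z-coef -0.81 - (0.8) = -1.61; z^2-coef 0.11 - (0.8)(-0.81) = 0.758; z^3-coef -(0.8)(0.11) = -0.088.]
Remaining roots from the quadratic factor 1 + (-0.81) z + (0.11) z^2:
  Set 1 + (-0.81) z + (0.11) z^2 = 0, i.e. a z^2 + b z + c = 0 with a = 0.11, b = -0.81, c = 1.
  Discriminant D = b^2 - 4ac = (-0.81)^2 - 4*(0.11)*1 = 0.6561 - (0.44) = 0.2161.
  D >= 0, so the roots are real: z = (-b +/- sqrt(D)) / (2a) = (0.81 +/- 0.464866) / (0.22).
    z_1 = (0.81 + 0.464866) / (0.22) = 5.7948,   |z_1| = 5.7948.
    z_2 = (0.81 - 0.464866) / (0.22) = 1.5688,   |z_2| = 1.5688.
Moduli of all roots: 1.2500, 5.7948, 1.5688.
All moduli strictly greater than 1? Yes.
Verdict: Stationary.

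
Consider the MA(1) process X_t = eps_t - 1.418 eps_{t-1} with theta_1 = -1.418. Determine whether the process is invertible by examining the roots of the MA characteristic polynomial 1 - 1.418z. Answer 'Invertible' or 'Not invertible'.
\text{Not invertible}

The MA(q) characteristic polynomial is P(z) = 1 - 1.418z.
Invertibility requires all roots to lie outside the unit circle, i.e. |z| > 1 for every root.
This is linear in z: 1 + (-1.418) z = 0  =>  z = -1/(-1.418) = 0.705219,  |z| = 0.705219.
Moduli of all roots: 0.7052.
All moduli strictly greater than 1? No.
Verdict: Not invertible.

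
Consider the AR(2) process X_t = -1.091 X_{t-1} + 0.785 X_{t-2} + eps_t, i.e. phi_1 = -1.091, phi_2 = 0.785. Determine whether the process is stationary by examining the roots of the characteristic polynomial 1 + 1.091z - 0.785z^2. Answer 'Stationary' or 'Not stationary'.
\text{Not stationary}

The AR(p) characteristic polynomial is P(z) = 1 + 1.091z - 0.785z^2.
Stationarity requires all roots to lie outside the unit circle, i.e. |z| > 1 for every root.
Set 1 + (1.091) z + (-0.785) z^2 = 0, i.e. a z^2 + b z + c = 0 with a = -0.785, b = 1.091, c = 1.
Discriminant D = b^2 - 4ac = (1.091)^2 - 4*(-0.785)*1 = 1.190281 - (-3.14) = 4.330281.
D >= 0, so the roots are real: z = (-b +/- sqrt(D)) / (2a) = (-1.091 +/- 2.080933) / (-1.57).
  z_1 = (-1.091 + 2.080933) / (-1.57) = -0.6305,   |z_1| = 0.6305.
  z_2 = (-1.091 - 2.080933) / (-1.57) = 2.0203,   |z_2| = 2.0203.
Moduli of all roots: 0.6305, 2.0203.
All moduli strictly greater than 1? No.
Verdict: Not stationary.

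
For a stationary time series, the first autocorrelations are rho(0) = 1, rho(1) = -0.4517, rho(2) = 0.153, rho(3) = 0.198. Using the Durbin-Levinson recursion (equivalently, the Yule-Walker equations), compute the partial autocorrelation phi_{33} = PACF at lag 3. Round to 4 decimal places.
\phi_{33} = 0.3060

The PACF at lag k is phi_{kk}, the last component of the solution
to the Yule-Walker system G_k phi = r_k where
  (G_k)_{ij} = rho(|i - j|), (r_k)_i = rho(i), i,j = 1..k.
Equivalently, Durbin-Levinson gives phi_{kk} iteratively:
  phi_{11} = rho(1)
  phi_{kk} = [rho(k) - sum_{j=1..k-1} phi_{k-1,j} rho(k-j)]
            / [1 - sum_{j=1..k-1} phi_{k-1,j} rho(j)],
  phi_{k,j} = phi_{k-1,j} - phi_{kk} phi_{k-1,k-j},  j = 1..k-1.
Step k = 1:
  phi_11 = rho(1) = -0.4517.
Step k = 2:
  phi_22 = [rho(2) - phi_11 rho(1)] / [1 - phi_11 rho(1)] = [0.153 - (-0.4517)(-0.4517)] / [1 - (-0.4517)(-0.4517)]
         = -0.05103289 / 0.79596711 = -0.064114.
  Update: phi_21 = phi_11 - phi_22 phi_11 = -0.4517 - (-0.064114)(-0.4517) = -0.48066.
Step k = 3:
  phi_33 = [rho(3) - phi_21 rho(2) - phi_22 rho(1)] / [1 - phi_21 rho(1) - phi_22 rho(2)]
    numerator   = 0.198 - (-0.48066)(0.153) - (-0.064114)(-0.4517) = 0.24258061
    denominator = 1 - (-0.48066)(-0.4517) - (-0.064114)(0.153) = 0.79269517
  phi_33 = 0.24258061 / 0.79269517 = 0.306.
Therefore phi_{33} = 0.3060.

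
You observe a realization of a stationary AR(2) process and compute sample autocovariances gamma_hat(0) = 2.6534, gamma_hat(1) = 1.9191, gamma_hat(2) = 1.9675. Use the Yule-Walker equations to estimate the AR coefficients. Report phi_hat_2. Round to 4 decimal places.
\hat\phi_{2} = 0.4580

The Yule-Walker equations for an AR(p) process read, in matrix form,
  Gamma_p phi = r_p,   with   (Gamma_p)_{ij} = gamma(|i - j|),
                       (r_p)_i = gamma(i),   i,j = 1..p.
Substitute the sample gammas (Toeplitz matrix and right-hand side of size 2):
  Gamma_p = [[2.6534, 1.9191], [1.9191, 2.6534]]
  r_p     = [1.9191, 1.9675]
Written out:
  2.6534 phi_1 + 1.9191 phi_2 = 1.9191
  1.9191 phi_1 + 2.6534 phi_2 = 1.9675
Solve by Cramer's rule:
  det = gamma(0)^2 - gamma(1)^2 = (2.6534)^2 - (1.9191)^2 = 7.04053156 - 3.68294481 = 3.35758675
  phi_hat_1 = [gamma(1) gamma(0) - gamma(1) gamma(2)] / det = [(1.9191)(2.6534) - (1.9191)(1.9675)] / 3.35758675 = 1.31631069 / 3.35758675 = 0.392
  phi_hat_2 = [gamma(0) gamma(2) - gamma(1)^2] / det = [(2.6534)(1.9675) - (1.9191)^2] / 3.35758675 = 1.53761969 / 3.35758675 = 0.458
So phi_hat = [0.3920, 0.4580].
Therefore phi_hat_2 = 0.4580.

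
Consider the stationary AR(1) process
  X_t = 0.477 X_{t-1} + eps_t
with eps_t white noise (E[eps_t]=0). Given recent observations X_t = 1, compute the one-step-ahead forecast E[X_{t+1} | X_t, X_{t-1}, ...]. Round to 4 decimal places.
E[X_{t+1} \mid \mathcal F_t] = 0.4770

For an AR(p) model X_t = c + sum_i phi_i X_{t-i} + eps_t, the
one-step-ahead conditional mean is
  E[X_{t+1} | X_t, ...] = c + sum_i phi_i X_{t+1-i}.
Substitute known values:
  E[X_{t+1} | ...] = (0.477) * (1)
                   = 0.4770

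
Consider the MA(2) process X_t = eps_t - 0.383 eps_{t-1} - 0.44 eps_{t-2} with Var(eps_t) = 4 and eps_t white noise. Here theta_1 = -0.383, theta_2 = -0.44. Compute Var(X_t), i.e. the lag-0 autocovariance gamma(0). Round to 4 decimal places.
\gamma(0) = 5.3612

For an MA(q) process X_t = eps_t + sum_i theta_i eps_{t-i} with
Var(eps_t) = sigma^2, the variance is
  gamma(0) = sigma^2 * (1 + sum_i theta_i^2).
  sum_i theta_i^2 = (-0.383)^2 + (-0.44)^2 = 0.146689 + 0.1936 = 0.340289.
  gamma(0) = 4 * (1 + 0.340289) = 4 * 1.340289 = 5.361156, which rounds to 5.3612.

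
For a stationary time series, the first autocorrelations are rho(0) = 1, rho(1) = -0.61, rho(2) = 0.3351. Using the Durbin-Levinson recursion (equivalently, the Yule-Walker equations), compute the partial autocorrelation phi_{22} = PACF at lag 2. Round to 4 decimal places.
\phi_{22} = -0.0589

The PACF at lag k is phi_{kk}, the last component of the solution
to the Yule-Walker system G_k phi = r_k where
  (G_k)_{ij} = rho(|i - j|), (r_k)_i = rho(i), i,j = 1..k.
Equivalently, Durbin-Levinson gives phi_{kk} iteratively:
  phi_{11} = rho(1)
  phi_{kk} = [rho(k) - sum_{j=1..k-1} phi_{k-1,j} rho(k-j)]
            / [1 - sum_{j=1..k-1} phi_{k-1,j} rho(j)],
  phi_{k,j} = phi_{k-1,j} - phi_{kk} phi_{k-1,k-j},  j = 1..k-1.
Step k = 1:
  phi_11 = rho(1) = -0.61.
Step k = 2:
  phi_22 = [rho(2) - phi_11 rho(1)] / [1 - phi_11 rho(1)] = [0.3351 - (-0.61)(-0.61)] / [1 - (-0.61)(-0.61)]
         = -0.037 / 0.6279 = -0.0589.
Therefore phi_{22} = -0.0589.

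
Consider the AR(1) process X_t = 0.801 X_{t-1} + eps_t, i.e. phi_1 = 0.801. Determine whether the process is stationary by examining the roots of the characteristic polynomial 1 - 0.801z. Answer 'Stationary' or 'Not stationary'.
\text{Stationary}

The AR(p) characteristic polynomial is P(z) = 1 - 0.801z.
Stationarity requires all roots to lie outside the unit circle, i.e. |z| > 1 for every root.
This is linear in z: 1 + (-0.801) z = 0  =>  z = -1/(-0.801) = 1.248439,  |z| = 1.248439.
Moduli of all roots: 1.2484.
All moduli strictly greater than 1? Yes.
Verdict: Stationary.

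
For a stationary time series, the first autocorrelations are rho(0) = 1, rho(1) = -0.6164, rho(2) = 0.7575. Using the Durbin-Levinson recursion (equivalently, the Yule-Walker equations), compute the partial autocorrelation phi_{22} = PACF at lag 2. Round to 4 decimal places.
\phi_{22} = 0.6089

The PACF at lag k is phi_{kk}, the last component of the solution
to the Yule-Walker system G_k phi = r_k where
  (G_k)_{ij} = rho(|i - j|), (r_k)_i = rho(i), i,j = 1..k.
Equivalently, Durbin-Levinson gives phi_{kk} iteratively:
  phi_{11} = rho(1)
  phi_{kk} = [rho(k) - sum_{j=1..k-1} phi_{k-1,j} rho(k-j)]
            / [1 - sum_{j=1..k-1} phi_{k-1,j} rho(j)],
  phi_{k,j} = phi_{k-1,j} - phi_{kk} phi_{k-1,k-j},  j = 1..k-1.
Step k = 1:
  phi_11 = rho(1) = -0.6164.
Step k = 2:
  phi_22 = [rho(2) - phi_11 rho(1)] / [1 - phi_11 rho(1)] = [0.7575 - (-0.6164)(-0.6164)] / [1 - (-0.6164)(-0.6164)]
         = 0.37755104 / 0.62005104 = 0.6089.
Therefore phi_{22} = 0.6089.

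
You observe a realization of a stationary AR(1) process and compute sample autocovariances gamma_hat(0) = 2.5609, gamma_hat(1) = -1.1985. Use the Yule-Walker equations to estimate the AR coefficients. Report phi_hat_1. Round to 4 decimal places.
\hat\phi_{1} = -0.4680

The Yule-Walker equations for an AR(p) process read, in matrix form,
  Gamma_p phi = r_p,   with   (Gamma_p)_{ij} = gamma(|i - j|),
                       (r_p)_i = gamma(i),   i,j = 1..p.
Substitute the sample gammas (Toeplitz matrix and right-hand side of size 1):
  Gamma_p = [[2.5609]]
  r_p     = [-1.1985]
With p = 1 this is the single equation gamma(0) phi_1 = gamma(1):
  phi_hat_1 = gamma(1) / gamma(0) = -1.1985 / 2.5609 = -0.4680.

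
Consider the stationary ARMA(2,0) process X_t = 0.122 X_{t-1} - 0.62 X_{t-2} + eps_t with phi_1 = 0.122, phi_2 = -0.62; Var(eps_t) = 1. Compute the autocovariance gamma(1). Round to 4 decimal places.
\gamma(1) = 0.1230

Multiply the model equation by X_{t-k} and take expectations. With theta_0 = psi_0 = 1 and psi_j the MA(infinity) weights, this gives
  gamma(k) - sum_i phi_i gamma(k-i) = c_k,
  c_k = sigma^2 * sum_{j=k..q} theta_j psi_{j-k}   (c_k = 0 for k > q),
using gamma(-m) = gamma(m).
Pure AR (q = 0): c_0 = sigma^2 = 1, c_k = 0 for k >= 1.
Equations for k = 0, 1, 2 (AR order 2, c_2 = 0):
  (E0) gamma(0) = phi_1 gamma(1) + phi_2 gamma(2) + c_0
  (E1) gamma(1) = phi_1 gamma(0) + phi_2 gamma(1) + c_1
  (E2) gamma(2) = phi_1 gamma(1) + phi_2 gamma(0)
From (E1): gamma(1) = A gamma(0) + B with
  A = phi_1 / (1 - phi_2) = 0.122 / 1.62 = 0.075309,   B = c_1 / (1 - phi_2) = 0 / 1.62 = 0.
Insert (E2) into (E0): gamma(0) (1 - phi_2^2) = phi_1 (1 + phi_2) gamma(1) + c_0.
  phi_1 (1 + phi_2) = (0.122)(0.38) = 0.04636,   1 - phi_2^2 = 0.6156.
Replace gamma(1) by A gamma(0) + B and collect gamma(0):
  gamma(0) [0.6156 - (0.04636)(0.075309)] = c_0 = 1
  gamma(0) * 0.612109 = 1
  gamma(0) = 1 / 0.612109 = 1.633697.
  gamma(1) = A gamma(0) = (0.075309)(1.633697) = 0.123031.
Therefore gamma(1) = 0.1230 (to 4 decimal places).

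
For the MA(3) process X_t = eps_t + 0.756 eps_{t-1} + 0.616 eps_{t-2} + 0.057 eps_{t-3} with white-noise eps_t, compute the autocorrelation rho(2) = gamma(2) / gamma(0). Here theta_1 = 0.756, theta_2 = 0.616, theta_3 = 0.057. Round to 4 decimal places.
\rho(2) = 0.3373

For an MA(q) process with theta_0 = 1, the autocovariance is
  gamma(k) = sigma^2 * sum_{i=0..q-k} theta_i * theta_{i+k},
and rho(k) = gamma(k) / gamma(0). Sigma^2 cancels.
  numerator   = (1)*(0.616) + (0.756)*(0.057) = 0.659092.
  denominator = (1)^2 + (0.756)^2 + (0.616)^2 + (0.057)^2 = 1.954241.
  rho(2) = 0.659092 / 1.954241 = 0.3373.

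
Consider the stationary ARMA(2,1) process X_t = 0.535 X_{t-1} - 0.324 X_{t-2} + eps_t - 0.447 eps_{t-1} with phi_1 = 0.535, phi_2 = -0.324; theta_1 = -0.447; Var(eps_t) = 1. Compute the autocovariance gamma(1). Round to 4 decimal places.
\gamma(1) = 0.1149

Multiply the model equation by X_{t-k} and take expectations. With theta_0 = psi_0 = 1 and psi_j the MA(infinity) weights, this gives
  gamma(k) - sum_i phi_i gamma(k-i) = c_k,
  c_k = sigma^2 * sum_{j=k..q} theta_j psi_{j-k}   (c_k = 0 for k > q),
using gamma(-m) = gamma(m).
psi-weights needed (psi_j = theta_j + sum_i phi_i psi_{j-i}):
  psi_1 = theta_1 + phi_1 = -0.447 + (0.535) = 0.088
Right-hand sides:
  c_0 = sigma^2 (1 + theta_1 psi_1) = 1 * (1 + (-0.447)(0.088)) = 1 * 0.960664 = 0.960664
  c_1 = sigma^2 theta_1 = 1 * (-0.447) = -0.447
  c_2 = 0
Equations for k = 0, 1, 2 (AR order 2, c_2 = 0):
  (E0) gamma(0) = phi_1 gamma(1) + phi_2 gamma(2) + c_0
  (E1) gamma(1) = phi_1 gamma(0) + phi_2 gamma(1) + c_1
  (E2) gamma(2) = phi_1 gamma(1) + phi_2 gamma(0)
From (E1): gamma(1) = A gamma(0) + B with
  A = phi_1 / (1 - phi_2) = 0.535 / 1.324 = 0.404079,   B = c_1 / (1 - phi_2) = -0.447 / 1.324 = -0.337613.
Insert (E2) into (E0): gamma(0) (1 - phi_2^2) = phi_1 (1 + phi_2) gamma(1) + c_0.
  phi_1 (1 + phi_2) = (0.535)(0.676) = 0.36166,   1 - phi_2^2 = 0.895024.
Replace gamma(1) by A gamma(0) + B and collect gamma(0):
  gamma(0) [0.895024 - (0.36166)(0.404079)] = (0.36166)(-0.337613) + 0.960664
  gamma(0) * 0.748885 = 0.838563
  gamma(0) = 0.838563 / 0.748885 = 1.119748.
  gamma(1) = A gamma(0) + B = (0.404079)(1.119748) + (-0.337613) = 0.114853.
Therefore gamma(1) = 0.1149 (to 4 decimal places).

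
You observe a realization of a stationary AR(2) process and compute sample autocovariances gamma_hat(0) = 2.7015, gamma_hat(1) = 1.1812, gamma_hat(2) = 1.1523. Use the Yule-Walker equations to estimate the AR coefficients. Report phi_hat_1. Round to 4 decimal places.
\hat\phi_{1} = 0.3100

The Yule-Walker equations for an AR(p) process read, in matrix form,
  Gamma_p phi = r_p,   with   (Gamma_p)_{ij} = gamma(|i - j|),
                       (r_p)_i = gamma(i),   i,j = 1..p.
Substitute the sample gammas (Toeplitz matrix and right-hand side of size 2):
  Gamma_p = [[2.7015, 1.1812], [1.1812, 2.7015]]
  r_p     = [1.1812, 1.1523]
Written out:
  2.7015 phi_1 + 1.1812 phi_2 = 1.1812
  1.1812 phi_1 + 2.7015 phi_2 = 1.1523
Solve by Cramer's rule:
  det = gamma(0)^2 - gamma(1)^2 = (2.7015)^2 - (1.1812)^2 = 7.29810225 - 1.39523344 = 5.90286881
  phi_hat_1 = [gamma(1) gamma(0) - gamma(1) gamma(2)] / det = [(1.1812)(2.7015) - (1.1812)(1.1523)] / 5.90286881 = 1.82991504 / 5.90286881 = 0.31
  phi_hat_2 = [gamma(0) gamma(2) - gamma(1)^2] / det = [(2.7015)(1.1523) - (1.1812)^2] / 5.90286881 = 1.71770501 / 5.90286881 = 0.291
So phi_hat = [0.3100, 0.2910].
Therefore phi_hat_1 = 0.3100.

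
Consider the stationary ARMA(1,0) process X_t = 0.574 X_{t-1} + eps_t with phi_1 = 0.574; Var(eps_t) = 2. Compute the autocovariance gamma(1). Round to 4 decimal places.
\gamma(1) = 1.7121

Multiply the model equation by X_{t-k} and take expectations. With theta_0 = psi_0 = 1 and psi_j the MA(infinity) weights, this gives
  gamma(k) - sum_i phi_i gamma(k-i) = c_k,
  c_k = sigma^2 * sum_{j=k..q} theta_j psi_{j-k}   (c_k = 0 for k > q),
using gamma(-m) = gamma(m).
Pure AR (q = 0): c_0 = sigma^2 = 2, c_k = 0 for k >= 1.
Equations for k = 0 and k = 1 (AR order 1):
  gamma(0) = phi_1 gamma(1) + c_0
  gamma(1) = phi_1 gamma(0) + c_1
Substituting the second into the first: gamma(0) (1 - phi_1^2) = c_0 + phi_1 c_1, so
  gamma(0) = c_0 / (1 - phi_1^2) = 2 / (1 - (0.574)^2) = 2 / 0.670524 = 2.982742.
  gamma(1) = phi_1 gamma(0) = (0.574)(2.982742) = 1.712094.
Therefore gamma(1) = 1.7121 (to 4 decimal places).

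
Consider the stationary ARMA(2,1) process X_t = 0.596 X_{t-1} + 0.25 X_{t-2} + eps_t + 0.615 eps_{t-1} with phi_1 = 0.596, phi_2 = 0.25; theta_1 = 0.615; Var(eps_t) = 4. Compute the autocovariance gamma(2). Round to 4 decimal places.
\gamma(2) = 21.6914

Multiply the model equation by X_{t-k} and take expectations. With theta_0 = psi_0 = 1 and psi_j the MA(infinity) weights, this gives
  gamma(k) - sum_i phi_i gamma(k-i) = c_k,
  c_k = sigma^2 * sum_{j=k..q} theta_j psi_{j-k}   (c_k = 0 for k > q),
using gamma(-m) = gamma(m).
psi-weights needed (psi_j = theta_j + sum_i phi_i psi_{j-i}):
  psi_1 = theta_1 + phi_1 = 0.615 + (0.596) = 1.211
Right-hand sides:
  c_0 = sigma^2 (1 + theta_1 psi_1) = 4 * (1 + (0.615)(1.211)) = 4 * 1.744765 = 6.97906
  c_1 = sigma^2 theta_1 = 4 * (0.615) = 2.46
  c_2 = 0
Equations for k = 0, 1, 2 (AR order 2, c_2 = 0):
  (E0) gamma(0) = phi_1 gamma(1) + phi_2 gamma(2) + c_0
  (E1) gamma(1) = phi_1 gamma(0) + phi_2 gamma(1) + c_1
  (E2) gamma(2) = phi_1 gamma(1) + phi_2 gamma(0)
From (E1): gamma(1) = A gamma(0) + B with
  A = phi_1 / (1 - phi_2) = 0.596 / 0.75 = 0.794667,   B = c_1 / (1 - phi_2) = 2.46 / 0.75 = 3.28.
Insert (E2) into (E0): gamma(0) (1 - phi_2^2) = phi_1 (1 + phi_2) gamma(1) + c_0.
  phi_1 (1 + phi_2) = (0.596)(1.25) = 0.745,   1 - phi_2^2 = 0.9375.
Replace gamma(1) by A gamma(0) + B and collect gamma(0):
  gamma(0) [0.9375 - (0.745)(0.794667)] = (0.745)(3.28) + 6.97906
  gamma(0) * 0.345473 = 9.42266
  gamma(0) = 9.42266 / 0.345473 = 27.274638.
  gamma(1) = A gamma(0) + B = (0.794667)(27.274638) + (3.28) = 24.954245.
  gamma(2) = phi_1 gamma(1) + phi_2 gamma(0) = (0.596)(24.954245) + (0.25)(27.274638) = 21.69139.
Therefore gamma(2) = 21.6914 (to 4 decimal places).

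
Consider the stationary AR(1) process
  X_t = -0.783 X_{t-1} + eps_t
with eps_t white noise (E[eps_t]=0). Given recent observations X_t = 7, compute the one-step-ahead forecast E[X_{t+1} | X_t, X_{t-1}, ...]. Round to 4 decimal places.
E[X_{t+1} \mid \mathcal F_t] = -5.4810

For an AR(p) model X_t = c + sum_i phi_i X_{t-i} + eps_t, the
one-step-ahead conditional mean is
  E[X_{t+1} | X_t, ...] = c + sum_i phi_i X_{t+1-i}.
Substitute known values:
  E[X_{t+1} | ...] = (-0.783) * (7)
                   = -5.4810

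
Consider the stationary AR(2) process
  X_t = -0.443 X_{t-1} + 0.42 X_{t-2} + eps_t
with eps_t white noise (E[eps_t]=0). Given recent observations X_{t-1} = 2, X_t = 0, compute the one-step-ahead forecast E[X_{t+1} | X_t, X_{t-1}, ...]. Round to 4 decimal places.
E[X_{t+1} \mid \mathcal F_t] = 0.8400

For an AR(p) model X_t = c + sum_i phi_i X_{t-i} + eps_t, the
one-step-ahead conditional mean is
  E[X_{t+1} | X_t, ...] = c + sum_i phi_i X_{t+1-i}.
Substitute known values:
  E[X_{t+1} | ...] = (-0.443) * (0) + (0.42) * (2)
                   = 0.8400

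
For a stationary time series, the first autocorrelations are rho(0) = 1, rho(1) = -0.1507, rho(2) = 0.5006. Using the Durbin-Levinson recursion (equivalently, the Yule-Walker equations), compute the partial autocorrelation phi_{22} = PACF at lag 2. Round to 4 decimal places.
\phi_{22} = 0.4890

The PACF at lag k is phi_{kk}, the last component of the solution
to the Yule-Walker system G_k phi = r_k where
  (G_k)_{ij} = rho(|i - j|), (r_k)_i = rho(i), i,j = 1..k.
Equivalently, Durbin-Levinson gives phi_{kk} iteratively:
  phi_{11} = rho(1)
  phi_{kk} = [rho(k) - sum_{j=1..k-1} phi_{k-1,j} rho(k-j)]
            / [1 - sum_{j=1..k-1} phi_{k-1,j} rho(j)],
  phi_{k,j} = phi_{k-1,j} - phi_{kk} phi_{k-1,k-j},  j = 1..k-1.
Step k = 1:
  phi_11 = rho(1) = -0.1507.
Step k = 2:
  phi_22 = [rho(2) - phi_11 rho(1)] / [1 - phi_11 rho(1)] = [0.5006 - (-0.1507)(-0.1507)] / [1 - (-0.1507)(-0.1507)]
         = 0.47788951 / 0.97728951 = 0.489.
Therefore phi_{22} = 0.4890.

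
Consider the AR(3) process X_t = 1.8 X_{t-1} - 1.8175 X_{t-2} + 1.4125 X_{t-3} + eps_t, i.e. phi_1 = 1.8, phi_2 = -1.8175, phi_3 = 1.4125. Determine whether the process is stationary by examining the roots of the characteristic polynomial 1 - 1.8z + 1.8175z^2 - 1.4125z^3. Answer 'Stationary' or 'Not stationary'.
\text{Not stationary}

The AR(p) characteristic polynomial is P(z) = 1 - 1.8z + 1.8175z^2 - 1.4125z^3.
Stationarity requires all roots to lie outside the unit circle, i.e. |z| > 1 for every root.
Degree 3: look for a simple real root z0 first, then factor out (1 - z/z0) and solve the remaining quadratic.
Testing z0 = 0.8: P(0.8) = 1 + (-1.8)(0.8) + (1.8175)(0.8)^2 + (-1.4125)(0.8)^3
  = 1 + (-1.44) + (1.1632) + (-0.7232) = 0.  So z_0 = 0.8 is a root, |z_0| = 0.8.
Divide out the factor (1 - 1.25 z) = (1 - z/z0) (since 1/z0 = 1.25):
  P(z) = (1 - 1.25 z)(1 + (-0.55) z + (1.13) z^2)
  [check: z-coef -0.55 - (1.25) = -1.8; z^2-coef 1.13 - (1.25)(-0.55) = 1.8175; z^3-coef -(1.25)(1.13) = -1.4125.]
Remaining roots from the quadratic factor 1 + (-0.55) z + (1.13) z^2:
  Set 1 + (-0.55) z + (1.13) z^2 = 0, i.e. a z^2 + b z + c = 0 with a = 1.13, b = -0.55, c = 1.
  Discriminant D = b^2 - 4ac = (-0.55)^2 - 4*(1.13)*1 = 0.3025 - (4.52) = -4.2175.
  D < 0, so the roots are the complex-conjugate pair z = (-b +/- i sqrt(-D)) / (2a) = 0.2434 +/- 0.9087i.
  For a conjugate pair |z|^2 = z * conj(z) = (product of roots) = c/a = 1/(1.13) = 0.884956, so |z| = sqrt(0.884956) = 0.9407 for both roots.
Moduli of all roots: 0.8000, 0.9407, 0.9407.
All moduli strictly greater than 1? No.
Verdict: Not stationary.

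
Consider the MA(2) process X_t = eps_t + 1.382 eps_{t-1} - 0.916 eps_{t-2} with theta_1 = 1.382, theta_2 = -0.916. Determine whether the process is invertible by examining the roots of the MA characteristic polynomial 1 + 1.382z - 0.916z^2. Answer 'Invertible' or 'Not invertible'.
\text{Not invertible}

The MA(q) characteristic polynomial is P(z) = 1 + 1.382z - 0.916z^2.
Invertibility requires all roots to lie outside the unit circle, i.e. |z| > 1 for every root.
Set 1 + (1.382) z + (-0.916) z^2 = 0, i.e. a z^2 + b z + c = 0 with a = -0.916, b = 1.382, c = 1.
Discriminant D = b^2 - 4ac = (1.382)^2 - 4*(-0.916)*1 = 1.909924 - (-3.664) = 5.573924.
D >= 0, so the roots are real: z = (-b +/- sqrt(D)) / (2a) = (-1.382 +/- 2.360916) / (-1.832).
  z_1 = (-1.382 + 2.360916) / (-1.832) = -0.5343,   |z_1| = 0.5343.
  z_2 = (-1.382 - 2.360916) / (-1.832) = 2.0431,   |z_2| = 2.0431.
Moduli of all roots: 0.5343, 2.0431.
All moduli strictly greater than 1? No.
Verdict: Not invertible.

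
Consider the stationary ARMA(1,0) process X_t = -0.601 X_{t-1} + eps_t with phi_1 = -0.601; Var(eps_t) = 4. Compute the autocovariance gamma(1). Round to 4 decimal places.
\gamma(1) = -3.7633

Multiply the model equation by X_{t-k} and take expectations. With theta_0 = psi_0 = 1 and psi_j the MA(infinity) weights, this gives
  gamma(k) - sum_i phi_i gamma(k-i) = c_k,
  c_k = sigma^2 * sum_{j=k..q} theta_j psi_{j-k}   (c_k = 0 for k > q),
using gamma(-m) = gamma(m).
Pure AR (q = 0): c_0 = sigma^2 = 4, c_k = 0 for k >= 1.
Equations for k = 0 and k = 1 (AR order 1):
  gamma(0) = phi_1 gamma(1) + c_0
  gamma(1) = phi_1 gamma(0) + c_1
Substituting the second into the first: gamma(0) (1 - phi_1^2) = c_0 + phi_1 c_1, so
  gamma(0) = c_0 / (1 - phi_1^2) = 4 / (1 - (-0.601)^2) = 4 / 0.638799 = 6.261751.
  gamma(1) = phi_1 gamma(0) = (-0.601)(6.261751) = -3.763312.
Therefore gamma(1) = -3.7633 (to 4 decimal places).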